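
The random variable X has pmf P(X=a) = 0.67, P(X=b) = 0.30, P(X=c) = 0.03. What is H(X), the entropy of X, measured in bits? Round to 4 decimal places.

1.0600 bits

H(X) = −Σ p·log₂ p.
  −(0.67)·log₂(0.67) = 0.38710
  −(0.30)·log₂(0.30) = 0.52109
  −(0.03)·log₂(0.03) = 0.15177
Sum: 0.38710 + 0.52109 + 0.15177 = 1.0600 bits.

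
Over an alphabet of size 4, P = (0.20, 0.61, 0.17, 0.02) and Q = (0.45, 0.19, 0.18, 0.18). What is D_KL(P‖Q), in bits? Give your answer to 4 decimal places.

0.7151 bits

D(P‖Q) = Σ p·log₂(p/q).
  0.20·log₂(0.20/0.45) = -0.23399
  0.61·log₂(0.61/0.19) = 1.02651
  0.17·log₂(0.17/0.18) = -0.01402
  0.02·log₂(0.02/0.18) = -0.06340
D(P‖Q) = 0.7151 bits.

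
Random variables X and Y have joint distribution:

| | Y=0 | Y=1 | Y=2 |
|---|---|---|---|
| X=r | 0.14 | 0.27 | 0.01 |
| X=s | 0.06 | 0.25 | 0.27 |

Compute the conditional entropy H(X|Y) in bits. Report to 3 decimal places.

Marginals: p(X) = (0.4200, 0.5800), p(Y) = (0.2000, 0.5200, 0.2800).
H(X|Y) = Σ p(Y) · H(X|Y=·).
  Y=0: p=0.2000, H(X|Y=0) = 0.8813
  Y=1: p=0.5200, H(X|Y=1) = 0.9989
  Y=2: p=0.2800, H(X|Y=2) = 0.2223
Weighted sum = 0.758 bits.

0.758 bits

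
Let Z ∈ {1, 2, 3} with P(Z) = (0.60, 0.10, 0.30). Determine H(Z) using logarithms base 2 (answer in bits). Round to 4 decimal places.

H(Z) = −Σ p·log₂ p.
  −(0.60)·log₂(0.60) = 0.44218
  −(0.10)·log₂(0.10) = 0.33219
  −(0.30)·log₂(0.30) = 0.52109
Sum: 0.44218 + 0.33219 + 0.52109 = 1.2955 bits.

1.2955 bits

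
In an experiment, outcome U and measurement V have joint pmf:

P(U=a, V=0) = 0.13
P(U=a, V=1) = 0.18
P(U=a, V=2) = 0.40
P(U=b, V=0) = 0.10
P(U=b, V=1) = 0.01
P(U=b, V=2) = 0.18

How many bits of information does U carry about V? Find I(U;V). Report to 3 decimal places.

0.067 bits

Marginals: p(U) = (0.7100, 0.2900), p(V) = (0.2300, 0.1900, 0.5800).
I(U;V) = Σ p(x,y)·log₂[p(x,y)/(p(x)p(y))].
  (a,0): 0.13·log₂(0.7961) = -0.0428
  (a,1): 0.18·log₂(1.3343) = 0.0749
  (a,2): 0.40·log₂(0.9713) = -0.0168
  (b,0): 0.10·log₂(1.4993) = 0.0584
  (b,1): 0.01·log₂(0.1815) = -0.0246
  (b,2): 0.18·log₂(1.0702) = 0.0176
Sum = 0.067 bits.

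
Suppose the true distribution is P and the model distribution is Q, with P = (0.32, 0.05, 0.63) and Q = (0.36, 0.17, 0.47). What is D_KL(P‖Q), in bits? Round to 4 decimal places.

D(P‖Q) = Σ p·log₂(p/q).
  0.32·log₂(0.32/0.36) = -0.05438
  0.05·log₂(0.05/0.17) = -0.08828
  0.63·log₂(0.63/0.47) = 0.26630
D(P‖Q) = 0.1236 bits.

0.1236 bits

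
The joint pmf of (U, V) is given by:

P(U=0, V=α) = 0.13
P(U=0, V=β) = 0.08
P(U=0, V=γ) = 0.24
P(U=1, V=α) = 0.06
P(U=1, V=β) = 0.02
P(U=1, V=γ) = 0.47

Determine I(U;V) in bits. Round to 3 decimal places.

0.094 bits

Marginals: p(U) = (0.4500, 0.5500), p(V) = (0.1900, 0.1000, 0.7100).
I(U;V) = Σ p(x,y)·log₂[p(x,y)/(p(x)p(y))].
  (0,α): 0.13·log₂(1.5205) = 0.0786
  (0,β): 0.08·log₂(1.7778) = 0.0664
  (0,γ): 0.24·log₂(0.7512) = -0.0991
  (1,α): 0.06·log₂(0.5742) = -0.0480
  (1,β): 0.02·log₂(0.3636) = -0.0292
  (1,γ): 0.47·log₂(1.2036) = 0.1256
Sum = 0.094 bits.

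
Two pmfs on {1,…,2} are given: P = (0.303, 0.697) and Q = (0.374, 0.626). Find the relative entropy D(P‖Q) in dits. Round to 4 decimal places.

0.0048 dits

D(P‖Q) = Σ p·log₁₀(p/q).
  0.303·log₁₀(0.303/0.374) = -0.02770
  0.697·log₁₀(0.697/0.626) = 0.03252
D(P‖Q) = 0.0048 dits.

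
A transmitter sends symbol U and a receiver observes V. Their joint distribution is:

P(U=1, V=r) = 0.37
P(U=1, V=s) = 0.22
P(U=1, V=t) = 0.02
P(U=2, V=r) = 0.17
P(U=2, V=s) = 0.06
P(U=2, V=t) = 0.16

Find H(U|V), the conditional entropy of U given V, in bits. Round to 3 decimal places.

0.786 bits

Marginals: p(U) = (0.6100, 0.3900), p(V) = (0.5400, 0.2800, 0.1800).
H(U|V) = Σ p(V) · H(U|V=·).
  V=r: p=0.5400, H(U|V=r) = 0.8987
  V=s: p=0.2800, H(U|V=s) = 0.7496
  V=t: p=0.1800, H(U|V=t) = 0.5033
Weighted sum = 0.786 bits.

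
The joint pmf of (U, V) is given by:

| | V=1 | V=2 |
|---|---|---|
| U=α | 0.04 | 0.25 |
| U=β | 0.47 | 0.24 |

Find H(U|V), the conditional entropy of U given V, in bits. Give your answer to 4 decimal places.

Chain rule: H(U|V) = H(U,V) − H(V).
Marginals: p(U) = (0.2900, 0.7100), p(V) = (0.5100, 0.4900).
H(U,V) = 1.6918 bits; H(V) = 0.9997 bits.
H(U|V) = 1.6918 − 0.9997 = 0.6921 bits.

0.6921 bits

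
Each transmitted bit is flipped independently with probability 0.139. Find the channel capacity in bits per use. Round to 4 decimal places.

0.4184 bits

Binary symmetric channel: C = 1 − h₂(ε) where h₂ is the binary entropy function.
h₂(0.139) = −0.139·log₂0.139 − 0.861·log₂0.861 = 0.5816.
C = 1 − 0.5816 = 0.4184 bits per channel use.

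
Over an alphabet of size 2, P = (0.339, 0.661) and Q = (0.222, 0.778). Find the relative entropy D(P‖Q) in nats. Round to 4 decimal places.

D(P‖Q) = Σ p·ln(p/q).
  0.339·ln(0.339/0.222) = 0.14351
  0.661·ln(0.661/0.778) = -0.10772
D(P‖Q) = 0.0358 nats.

0.0358 nats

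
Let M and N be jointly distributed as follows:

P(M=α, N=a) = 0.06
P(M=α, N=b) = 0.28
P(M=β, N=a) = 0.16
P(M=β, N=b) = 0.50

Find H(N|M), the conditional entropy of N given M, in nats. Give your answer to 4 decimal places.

Chain rule: H(N|M) = H(M,N) − H(M).
Marginals: p(M) = (0.3400, 0.6600), p(N) = (0.2200, 0.7800).
H(M,N) = 1.1650 nats; H(M) = 0.6410 nats.
H(N|M) = 1.1650 − 0.6410 = 0.5240 nats.

0.5240 nats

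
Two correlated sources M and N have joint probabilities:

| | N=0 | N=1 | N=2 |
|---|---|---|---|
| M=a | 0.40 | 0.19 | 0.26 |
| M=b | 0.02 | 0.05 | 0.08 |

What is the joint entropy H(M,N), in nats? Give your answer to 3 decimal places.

1.462 nats

H(M,N) = −Σ p(x,y)·ln p(x,y) over all 6 cells.
  cell (a,0): −0.40·ln0.40 = 0.3665
  cell (a,1): −0.19·ln0.19 = 0.3155
  cell (a,2): −0.26·ln0.26 = 0.3502
  cell (b,0): −0.02·ln0.02 = 0.0782
  cell (b,1): −0.05·ln0.05 = 0.1498
  cell (b,2): −0.08·ln0.08 = 0.2021
Sum = 1.462 nats.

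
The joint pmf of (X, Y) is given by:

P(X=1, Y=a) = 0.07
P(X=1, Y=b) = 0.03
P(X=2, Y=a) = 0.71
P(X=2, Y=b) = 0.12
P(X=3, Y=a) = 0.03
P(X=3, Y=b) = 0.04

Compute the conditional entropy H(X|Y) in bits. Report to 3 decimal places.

0.774 bits

Chain rule: H(X|Y) = H(X,Y) − H(Y).
Marginals: p(X) = (0.1000, 0.8300, 0.0700), p(Y) = (0.8100, 0.1900).
H(X,Y) = 1.4757 bits; H(Y) = 0.7015 bits.
H(X|Y) = 1.4757 − 0.7015 = 0.774 bits.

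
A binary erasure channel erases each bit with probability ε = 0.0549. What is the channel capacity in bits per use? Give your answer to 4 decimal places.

Binary erasure channel: capacity C = 1 − ε.
C = 1 − 0.0549 = 0.9451 bits per channel use.

0.9451 bits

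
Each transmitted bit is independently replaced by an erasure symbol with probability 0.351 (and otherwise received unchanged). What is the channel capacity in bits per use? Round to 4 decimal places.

0.6490 bits

Binary erasure channel: capacity C = 1 − ε.
C = 1 − 0.351 = 0.6490 bits per channel use.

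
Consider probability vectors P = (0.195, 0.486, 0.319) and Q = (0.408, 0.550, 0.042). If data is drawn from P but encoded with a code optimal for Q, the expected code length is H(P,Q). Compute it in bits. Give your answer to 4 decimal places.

2.1303 bits

H(P,Q) = −Σ p·log₂ q.
  −0.195·log₂(0.408) = 0.25220
  −0.486·log₂(0.550) = 0.41917
  −0.319·log₂(0.042) = 1.45894
H(P,Q) = 2.1303 bits.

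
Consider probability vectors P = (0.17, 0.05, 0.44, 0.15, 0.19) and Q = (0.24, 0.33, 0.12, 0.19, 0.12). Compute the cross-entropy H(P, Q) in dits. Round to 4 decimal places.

H(P,Q) = −Σ p·log₁₀ q.
  −0.17·log₁₀(0.24) = 0.10536
  −0.05·log₁₀(0.33) = 0.02407
  −0.44·log₁₀(0.12) = 0.40516
  −0.15·log₁₀(0.19) = 0.10819
  −0.19·log₁₀(0.12) = 0.17496
H(P,Q) = 0.8177 dits.

0.8177 dits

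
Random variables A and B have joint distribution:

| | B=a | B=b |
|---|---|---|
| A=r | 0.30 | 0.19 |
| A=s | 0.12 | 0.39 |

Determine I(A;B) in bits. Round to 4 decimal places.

Marginals: p(A) = (0.4900, 0.5100), p(B) = (0.4200, 0.5800).
I(A;B) = Σ p(x,y)·log₂[p(x,y)/(p(x)p(y))].
  (r,a): 0.30·log₂(1.4577) = 0.16312
  (r,b): 0.19·log₂(0.6685) = -0.11037
  (s,a): 0.12·log₂(0.5602) = -0.10031
  (s,b): 0.39·log₂(1.3185) = 0.15555
Sum = 0.1080 bits.

0.1080 bits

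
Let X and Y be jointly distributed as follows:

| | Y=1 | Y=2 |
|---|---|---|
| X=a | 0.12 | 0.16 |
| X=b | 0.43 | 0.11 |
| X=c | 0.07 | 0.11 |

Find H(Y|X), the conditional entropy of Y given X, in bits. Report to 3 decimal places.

0.843 bits

Chain rule: H(Y|X) = H(X,Y) − H(X).
Marginals: p(X) = (0.2800, 0.5400, 0.1800), p(Y) = (0.6200, 0.3800).
H(X,Y) = 2.2828 bits; H(X) = 1.4396 bits.
H(Y|X) = 2.2828 − 1.4396 = 0.843 bits.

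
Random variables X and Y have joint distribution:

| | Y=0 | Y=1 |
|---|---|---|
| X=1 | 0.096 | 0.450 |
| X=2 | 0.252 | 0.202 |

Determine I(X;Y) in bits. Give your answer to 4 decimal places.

Marginals: p(X) = (0.5460, 0.4540), p(Y) = (0.3480, 0.6520).
I(X;Y) = H(X) + H(Y) − H(X,Y).
H(X) = 0.9939, H(Y) = 0.9323, H(X,Y) = 1.8102.
I(X;Y) = 0.9939 + 0.9323 − 1.8102 = 0.1160 bits.

0.1160 bits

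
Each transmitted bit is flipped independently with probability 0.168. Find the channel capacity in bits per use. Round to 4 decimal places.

0.3469 bits

Binary symmetric channel: C = 1 − h₂(ε) where h₂ is the binary entropy function.
h₂(0.168) = −0.168·log₂0.168 − 0.832·log₂0.832 = 0.6531.
C = 1 − 0.6531 = 0.3469 bits per channel use.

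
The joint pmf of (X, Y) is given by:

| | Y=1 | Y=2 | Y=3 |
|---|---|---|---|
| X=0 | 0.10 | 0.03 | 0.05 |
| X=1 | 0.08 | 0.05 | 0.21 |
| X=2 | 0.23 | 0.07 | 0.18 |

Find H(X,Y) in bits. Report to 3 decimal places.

H(X,Y) = −Σ p(x,y)·log₂ p(x,y) over all 9 cells.
  cell (0,1): −0.10·log₂0.10 = 0.3322
  cell (0,2): −0.03·log₂0.03 = 0.1518
  cell (0,3): −0.05·log₂0.05 = 0.2161
  cell (1,1): −0.08·log₂0.08 = 0.2915
  cell (1,2): −0.05·log₂0.05 = 0.2161
  cell (1,3): −0.21·log₂0.21 = 0.4728
  cell (2,1): −0.23·log₂0.23 = 0.4877
  cell (2,2): −0.07·log₂0.07 = 0.2686
  cell (2,3): −0.18·log₂0.18 = 0.4453
Sum = 2.882 bits.

2.882 bits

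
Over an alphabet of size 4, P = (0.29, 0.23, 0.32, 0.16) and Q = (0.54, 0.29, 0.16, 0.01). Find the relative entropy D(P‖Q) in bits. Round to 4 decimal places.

D(P‖Q) = Σ p·log₂(p/q).
  0.29·log₂(0.29/0.54) = -0.26010
  0.23·log₂(0.23/0.29) = -0.07692
  0.32·log₂(0.32/0.16) = 0.32000
  0.16·log₂(0.16/0.01) = 0.64000
D(P‖Q) = 0.6230 bits.

0.6230 bits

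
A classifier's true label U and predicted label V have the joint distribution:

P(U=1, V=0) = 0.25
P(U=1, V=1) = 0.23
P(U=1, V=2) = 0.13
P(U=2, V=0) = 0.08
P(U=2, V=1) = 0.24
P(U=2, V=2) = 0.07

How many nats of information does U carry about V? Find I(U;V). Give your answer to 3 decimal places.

0.031 nats

Marginals: p(U) = (0.6100, 0.3900), p(V) = (0.3300, 0.4700, 0.2000).
I(U;V) = Σ p(x,y)·ln[p(x,y)/(p(x)p(y))].
  (1,0): 0.25·ln(1.2419) = 0.0542
  (1,1): 0.23·ln(0.8022) = -0.0507
  (1,2): 0.13·ln(1.0656) = 0.0083
  (2,0): 0.08·ln(0.6216) = -0.0380
  (2,1): 0.24·ln(1.3093) = 0.0647
  (2,2): 0.07·ln(0.8974) = -0.0076
Sum = 0.031 nats.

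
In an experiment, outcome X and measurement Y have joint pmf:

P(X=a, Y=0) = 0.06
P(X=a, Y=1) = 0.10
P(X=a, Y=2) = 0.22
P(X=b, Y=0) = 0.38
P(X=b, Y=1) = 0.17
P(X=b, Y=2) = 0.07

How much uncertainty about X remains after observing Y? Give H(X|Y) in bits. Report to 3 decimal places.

Chain rule: H(X|Y) = H(X,Y) − H(Y).
Marginals: p(X) = (0.3800, 0.6200), p(Y) = (0.4400, 0.2700, 0.2900).
H(X,Y) = 2.2899 bits; H(Y) = 1.5491 bits.
H(X|Y) = 2.2899 − 1.5491 = 0.741 bits.

0.741 bits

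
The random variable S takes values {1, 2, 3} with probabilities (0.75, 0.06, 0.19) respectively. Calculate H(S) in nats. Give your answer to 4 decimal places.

0.7001 nats

H(S) = −Σ p·ln p.
  −(0.75)·ln(0.75) = 0.21576
  −(0.06)·ln(0.06) = 0.16880
  −(0.19)·ln(0.19) = 0.31554
Sum: 0.21576 + 0.16880 + 0.31554 = 0.7001 nats.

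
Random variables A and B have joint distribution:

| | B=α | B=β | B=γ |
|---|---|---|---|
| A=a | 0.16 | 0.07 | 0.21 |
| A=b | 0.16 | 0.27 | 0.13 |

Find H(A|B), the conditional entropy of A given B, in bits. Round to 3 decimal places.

Marginals: p(A) = (0.4400, 0.5600), p(B) = (0.3200, 0.3400, 0.3400).
H(A|B) = Σ p(B) · H(A|B=·).
  B=α: p=0.3200, H(A|B=α) = 1.0000
  B=β: p=0.3400, H(A|B=β) = 0.7335
  B=γ: p=0.3400, H(A|B=γ) = 0.9597
Weighted sum = 0.896 bits.

0.896 bits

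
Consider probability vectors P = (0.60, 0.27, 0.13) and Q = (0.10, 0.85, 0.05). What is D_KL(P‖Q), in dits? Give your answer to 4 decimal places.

D(P‖Q) = Σ p·log₁₀(p/q).
  0.60·log₁₀(0.60/0.10) = 0.46689
  0.27·log₁₀(0.27/0.85) = -0.13447
  0.13·log₁₀(0.13/0.05) = 0.05395
D(P‖Q) = 0.3864 dits.

0.3864 dits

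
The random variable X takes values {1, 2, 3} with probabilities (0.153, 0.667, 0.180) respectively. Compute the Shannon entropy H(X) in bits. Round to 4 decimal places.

H(X) = −Σ p·log₂ p.
  −(0.153)·log₂(0.153) = 0.41438
  −(0.667)·log₂(0.667) = 0.38969
  −(0.180)·log₂(0.180) = 0.44531
Sum: 0.41438 + 0.38969 + 0.44531 = 1.2494 bits.

1.2494 bits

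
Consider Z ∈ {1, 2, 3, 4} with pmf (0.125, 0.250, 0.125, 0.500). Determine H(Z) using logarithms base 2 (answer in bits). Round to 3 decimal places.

H(Z) = −Σ p·log₂ p.
  −(0.125)·log₂(0.125) = 0.3750
  −(0.250)·log₂(0.250) = 0.5000
  −(0.125)·log₂(0.125) = 0.3750
  −(0.500)·log₂(0.500) = 0.5000
Sum: 0.3750 + 0.5000 + 0.3750 + 0.5000 = 1.750 bits.

1.750 bits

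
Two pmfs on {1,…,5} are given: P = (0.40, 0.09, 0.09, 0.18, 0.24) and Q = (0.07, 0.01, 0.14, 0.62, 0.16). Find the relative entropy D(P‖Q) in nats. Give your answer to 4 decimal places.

0.7299 nats

D(P‖Q) = Σ p·ln(p/q).
  0.40·ln(0.40/0.07) = 0.69719
  0.09·ln(0.09/0.01) = 0.19775
  0.09·ln(0.09/0.14) = -0.03976
  0.18·ln(0.18/0.62) = -0.22262
  0.24·ln(0.24/0.16) = 0.09731
D(P‖Q) = 0.7299 nats.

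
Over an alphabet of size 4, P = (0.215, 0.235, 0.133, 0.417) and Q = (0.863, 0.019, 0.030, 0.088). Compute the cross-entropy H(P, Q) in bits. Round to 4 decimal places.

3.5244 bits

H(P,Q) = −Σ p·log₂ q.
  −0.215·log₂(0.863) = 0.04570
  −0.235·log₂(0.019) = 1.34370
  −0.133·log₂(0.030) = 0.67283
  −0.417·log₂(0.088) = 1.46215
H(P,Q) = 3.5244 bits.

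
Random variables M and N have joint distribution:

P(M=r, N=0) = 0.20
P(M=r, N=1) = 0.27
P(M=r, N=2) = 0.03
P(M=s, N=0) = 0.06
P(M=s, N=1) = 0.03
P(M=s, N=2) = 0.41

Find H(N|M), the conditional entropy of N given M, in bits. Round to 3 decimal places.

Chain rule: H(N|M) = H(M,N) − H(M).
Marginals: p(M) = (0.5000, 0.5000), p(N) = (0.2600, 0.3000, 0.4400).
H(M,N) = 2.0489 bits; H(M) = 1.0000 bits.
H(N|M) = 2.0489 − 1.0000 = 1.049 bits.

1.049 bits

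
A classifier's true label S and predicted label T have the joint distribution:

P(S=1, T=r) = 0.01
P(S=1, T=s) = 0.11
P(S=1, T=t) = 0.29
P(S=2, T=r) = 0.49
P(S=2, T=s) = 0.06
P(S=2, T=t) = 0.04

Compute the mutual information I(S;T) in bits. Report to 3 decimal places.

Marginals: p(S) = (0.4100, 0.5900), p(T) = (0.5000, 0.1700, 0.3300).
I(S;T) = H(S) + H(T) − H(S,T).
H(S) = 0.9765, H(T) = 1.4624, H(S,T) = 1.8682.
I(S;T) = 0.9765 + 1.4624 − 1.8682 = 0.571 bits.

0.571 bits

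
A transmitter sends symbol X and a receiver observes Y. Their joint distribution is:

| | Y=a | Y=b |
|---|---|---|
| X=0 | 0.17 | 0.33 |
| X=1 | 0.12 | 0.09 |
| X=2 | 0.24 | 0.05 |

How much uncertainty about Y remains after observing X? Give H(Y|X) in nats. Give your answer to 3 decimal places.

0.597 nats

Marginals: p(X) = (0.5000, 0.2100, 0.2900), p(Y) = (0.5300, 0.4700).
H(Y|X) = Σ p(X) · H(Y|X=·).
  X=0: p=0.5000, H(Y|X=0) = 0.6410
  X=1: p=0.2100, H(Y|X=1) = 0.6829
  X=2: p=0.2900, H(Y|X=2) = 0.4597
Weighted sum = 0.597 nats.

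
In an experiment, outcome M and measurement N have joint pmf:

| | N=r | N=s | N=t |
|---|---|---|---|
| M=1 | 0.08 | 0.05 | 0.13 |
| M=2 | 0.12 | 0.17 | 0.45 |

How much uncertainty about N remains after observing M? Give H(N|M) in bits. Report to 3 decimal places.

Marginals: p(M) = (0.2600, 0.7400), p(N) = (0.2000, 0.2200, 0.5800).
H(N|M) = Σ p(M) · H(N|M=·).
  M=1: p=0.2600, H(N|M=1) = 1.4806
  M=2: p=0.7400, H(N|M=2) = 1.3495
Weighted sum = 1.384 bits.

1.384 bits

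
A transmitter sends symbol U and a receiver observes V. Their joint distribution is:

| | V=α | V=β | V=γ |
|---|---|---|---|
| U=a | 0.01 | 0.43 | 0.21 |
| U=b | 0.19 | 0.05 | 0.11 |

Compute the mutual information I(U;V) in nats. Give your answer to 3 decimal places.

Marginals: p(U) = (0.6500, 0.3500), p(V) = (0.2000, 0.4800, 0.3200).
I(U;V) = H(U) + H(V) − H(U,V).
H(U) = 0.6474, H(V) = 1.0388, H(U,V) = 1.4448.
I(U;V) = 0.6474 + 1.0388 − 1.4448 = 0.241 nats.

0.241 nats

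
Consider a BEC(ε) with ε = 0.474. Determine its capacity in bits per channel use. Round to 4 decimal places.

Binary erasure channel: capacity C = 1 − ε.
C = 1 − 0.474 = 0.5260 bits per channel use.

0.5260 bits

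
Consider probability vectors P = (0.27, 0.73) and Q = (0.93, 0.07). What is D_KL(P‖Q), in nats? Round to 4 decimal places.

1.3776 nats

D(P‖Q) = Σ p·ln(p/q).
  0.27·ln(0.27/0.93) = -0.33393
  0.73·ln(0.73/0.07) = 1.71152
D(P‖Q) = 1.3776 nats.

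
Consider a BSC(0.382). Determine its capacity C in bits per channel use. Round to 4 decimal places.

Binary symmetric channel: C = 1 − h₂(ε) where h₂ is the binary entropy function.
h₂(0.382) = −0.382·log₂0.382 − 0.618·log₂0.618 = 0.9594.
C = 1 − 0.9594 = 0.0406 bits per channel use.

0.0406 bits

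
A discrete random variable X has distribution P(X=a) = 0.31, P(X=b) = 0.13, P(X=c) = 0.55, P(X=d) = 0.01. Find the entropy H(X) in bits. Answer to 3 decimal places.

1.447 bits

H(X) = −Σ p·log₂ p.
  −(0.31)·log₂(0.31) = 0.5238
  −(0.13)·log₂(0.13) = 0.3826
  −(0.55)·log₂(0.55) = 0.4744
  −(0.01)·log₂(0.01) = 0.0664
Sum: 0.5238 + 0.3826 + 0.4744 + 0.0664 = 1.447 bits.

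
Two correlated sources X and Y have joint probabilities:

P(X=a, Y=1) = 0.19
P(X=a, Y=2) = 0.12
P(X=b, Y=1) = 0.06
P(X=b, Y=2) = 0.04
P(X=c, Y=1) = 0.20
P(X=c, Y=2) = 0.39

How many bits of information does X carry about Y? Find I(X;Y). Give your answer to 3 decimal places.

Marginals: p(X) = (0.3100, 0.1000, 0.5900), p(Y) = (0.4500, 0.5500).
I(X;Y) = H(X) + H(Y) − H(X,Y).
H(X) = 1.3051, H(Y) = 0.9928, H(X,Y) = 2.2458.
I(X;Y) = 1.3051 + 0.9928 − 2.2458 = 0.052 bits.

0.052 bits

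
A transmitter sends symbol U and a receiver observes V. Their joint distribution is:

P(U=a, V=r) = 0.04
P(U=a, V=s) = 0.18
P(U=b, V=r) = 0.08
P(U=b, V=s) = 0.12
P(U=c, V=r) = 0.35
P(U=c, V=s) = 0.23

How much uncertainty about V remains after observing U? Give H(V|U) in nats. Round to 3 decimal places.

Chain rule: H(V|U) = H(U,V) − H(U).
Marginals: p(U) = (0.2200, 0.2000, 0.5800), p(V) = (0.4700, 0.5300).
H(U,V) = 1.5994 nats; H(U) = 0.9709 nats.
H(V|U) = 1.5994 − 0.9709 = 0.628 nats.

0.628 nats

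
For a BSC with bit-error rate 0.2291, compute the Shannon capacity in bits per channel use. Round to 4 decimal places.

0.2236 bits

Binary symmetric channel: C = 1 − h₂(ε) where h₂ is the binary entropy function.
h₂(0.2291) = −0.2291·log₂0.2291 − 0.7709·log₂0.7709 = 0.7764.
C = 1 − 0.7764 = 0.2236 bits per channel use.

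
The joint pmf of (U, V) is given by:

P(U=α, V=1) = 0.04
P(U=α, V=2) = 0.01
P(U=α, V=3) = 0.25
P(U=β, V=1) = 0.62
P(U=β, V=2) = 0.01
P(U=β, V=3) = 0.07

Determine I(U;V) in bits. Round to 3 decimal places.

Marginals: p(U) = (0.3000, 0.7000), p(V) = (0.6600, 0.0200, 0.3200).
I(U;V) = H(U) + H(V) − H(U,V).
H(U) = 0.8813, H(V) = 1.0346, H(U,V) = 1.5148.
I(U;V) = 0.8813 + 1.0346 − 1.5148 = 0.401 bits.

0.401 bits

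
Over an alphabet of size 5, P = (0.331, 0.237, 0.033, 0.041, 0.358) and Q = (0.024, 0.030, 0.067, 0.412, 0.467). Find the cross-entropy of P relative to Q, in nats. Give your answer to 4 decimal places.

2.4637 nats

H(P,Q) = −Σ p·ln q.
  −0.331·ln(0.024) = 1.23453
  −0.237·ln(0.030) = 0.83105
  −0.033·ln(0.067) = 0.08920
  −0.041·ln(0.412) = 0.03636
  −0.358·ln(0.467) = 0.27259
H(P,Q) = 2.4637 nats.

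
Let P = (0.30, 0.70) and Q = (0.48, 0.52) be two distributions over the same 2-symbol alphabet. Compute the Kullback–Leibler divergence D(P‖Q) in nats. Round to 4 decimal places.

0.0671 nats

D(P‖Q) = Σ p·ln(p/q).
  0.30·ln(0.30/0.48) = -0.14100
  0.70·ln(0.70/0.52) = 0.20808
D(P‖Q) = 0.0671 nats.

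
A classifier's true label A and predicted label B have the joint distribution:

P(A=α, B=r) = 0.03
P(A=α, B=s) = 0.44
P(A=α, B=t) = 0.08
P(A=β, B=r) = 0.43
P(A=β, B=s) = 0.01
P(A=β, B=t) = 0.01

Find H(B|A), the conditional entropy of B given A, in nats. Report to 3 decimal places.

0.435 nats

Marginals: p(A) = (0.5500, 0.4500), p(B) = (0.4600, 0.4500, 0.0900).
H(B|A) = Σ p(A) · H(B|A=·).
  A=α: p=0.5500, H(B|A=α) = 0.6176
  A=β: p=0.4500, H(B|A=β) = 0.2126
Weighted sum = 0.435 nats.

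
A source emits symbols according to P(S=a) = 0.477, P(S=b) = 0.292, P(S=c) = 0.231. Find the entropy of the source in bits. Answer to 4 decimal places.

H(S) = −Σ p·log₂ p.
  −(0.477)·log₂(0.477) = 0.50941
  −(0.292)·log₂(0.292) = 0.51858
  −(0.231)·log₂(0.231) = 0.48834
Sum: 0.50941 + 0.51858 + 0.48834 = 1.5163 bits.

1.5163 bits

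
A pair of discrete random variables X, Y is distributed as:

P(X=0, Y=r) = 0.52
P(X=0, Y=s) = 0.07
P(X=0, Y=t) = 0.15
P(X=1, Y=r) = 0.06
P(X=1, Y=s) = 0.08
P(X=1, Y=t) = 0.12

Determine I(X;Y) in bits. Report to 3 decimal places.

0.131 bits

Marginals: p(X) = (0.7400, 0.2600), p(Y) = (0.5800, 0.1500, 0.2700).
I(X;Y) = H(X) + H(Y) − H(X,Y).
H(X) = 0.8267, H(Y) = 1.3764, H(X,Y) = 2.0718.
I(X;Y) = 0.8267 + 1.3764 − 2.0718 = 0.131 bits.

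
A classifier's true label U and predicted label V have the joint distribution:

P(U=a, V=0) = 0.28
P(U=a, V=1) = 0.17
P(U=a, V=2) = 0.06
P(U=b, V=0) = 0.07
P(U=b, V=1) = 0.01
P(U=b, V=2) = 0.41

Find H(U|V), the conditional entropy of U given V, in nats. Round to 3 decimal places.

0.393 nats

Marginals: p(U) = (0.5100, 0.4900), p(V) = (0.3500, 0.1800, 0.4700).
H(U|V) = Σ p(V) · H(U|V=·).
  V=0: p=0.3500, H(U|V=0) = 0.5004
  V=1: p=0.1800, H(U|V=1) = 0.2146
  V=2: p=0.4700, H(U|V=2) = 0.3819
Weighted sum = 0.393 nats.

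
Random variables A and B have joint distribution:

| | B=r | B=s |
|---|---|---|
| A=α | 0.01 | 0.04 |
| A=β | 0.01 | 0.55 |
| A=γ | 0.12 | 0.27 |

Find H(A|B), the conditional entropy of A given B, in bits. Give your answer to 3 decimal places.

1.086 bits

Chain rule: H(A|B) = H(A,B) − H(B).
Marginals: p(A) = (0.0500, 0.5600, 0.3900), p(B) = (0.1400, 0.8600).
H(A,B) = 1.6701 bits; H(B) = 0.5842 bits.
H(A|B) = 1.6701 − 0.5842 = 1.086 bits.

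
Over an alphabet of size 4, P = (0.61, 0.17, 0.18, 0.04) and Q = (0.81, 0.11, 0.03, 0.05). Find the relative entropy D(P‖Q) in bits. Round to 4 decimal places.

0.3096 bits

D(P‖Q) = Σ p·log₂(p/q).
  0.61·log₂(0.61/0.81) = -0.24956
  0.17·log₂(0.17/0.11) = 0.10677
  0.18·log₂(0.18/0.03) = 0.46529
  0.04·log₂(0.04/0.05) = -0.01288
D(P‖Q) = 0.3096 bits.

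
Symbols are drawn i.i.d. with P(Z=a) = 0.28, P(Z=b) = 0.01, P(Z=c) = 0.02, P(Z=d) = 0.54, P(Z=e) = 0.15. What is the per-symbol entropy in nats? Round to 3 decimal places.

1.098 nats

H(Z) = −Σ p·ln p.
  −(0.28)·ln(0.28) = 0.3564
  −(0.01)·ln(0.01) = 0.0461
  −(0.02)·ln(0.02) = 0.0782
  −(0.54)·ln(0.54) = 0.3327
  −(0.15)·ln(0.15) = 0.2846
Sum: 0.3564 + 0.0461 + 0.0782 + 0.3327 + 0.2846 = 1.098 nats.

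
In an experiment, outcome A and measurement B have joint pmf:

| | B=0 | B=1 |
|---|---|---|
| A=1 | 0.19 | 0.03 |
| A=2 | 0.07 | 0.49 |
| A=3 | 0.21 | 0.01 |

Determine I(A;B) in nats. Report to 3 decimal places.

0.352 nats

Marginals: p(A) = (0.2200, 0.5600, 0.2200), p(B) = (0.4700, 0.5300).
I(A;B) = H(A) + H(B) − H(A,B).
H(A) = 0.9909, H(B) = 0.6913, H(A,B) = 1.3302.
I(A;B) = 0.9909 + 0.6913 − 1.3302 = 0.352 nats.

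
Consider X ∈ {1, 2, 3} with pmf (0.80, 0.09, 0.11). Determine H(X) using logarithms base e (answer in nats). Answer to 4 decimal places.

0.6380 nats

H(X) = −Σ p·ln p.
  −(0.80)·ln(0.80) = 0.17851
  −(0.09)·ln(0.09) = 0.21672
  −(0.11)·ln(0.11) = 0.24280
Sum: 0.17851 + 0.21672 + 0.24280 = 0.6380 nats.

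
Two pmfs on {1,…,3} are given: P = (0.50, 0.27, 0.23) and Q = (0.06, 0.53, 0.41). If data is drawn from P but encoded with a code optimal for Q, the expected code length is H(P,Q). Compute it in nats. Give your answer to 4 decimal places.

1.7832 nats

H(P,Q) = −Σ p·ln q.
  −0.50·ln(0.06) = 1.40671
  −0.27·ln(0.53) = 0.17142
  −0.23·ln(0.41) = 0.20507
H(P,Q) = 1.7832 nats.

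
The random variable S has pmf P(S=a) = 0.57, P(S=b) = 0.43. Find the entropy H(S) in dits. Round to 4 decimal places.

0.2968 dits

H(S) = −Σ p·log₁₀ p.
  −(0.57)·log₁₀(0.57) = 0.13915
  −(0.43)·log₁₀(0.43) = 0.15761
Sum: 0.13915 + 0.15761 = 0.2968 dits.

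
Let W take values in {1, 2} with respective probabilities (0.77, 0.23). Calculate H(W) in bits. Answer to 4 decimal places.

0.7780 bits

H(W) = −Σ p·log₂ p.
  −(0.77)·log₂(0.77) = 0.29034
  −(0.23)·log₂(0.23) = 0.48767
Sum: 0.29034 + 0.48767 = 0.7780 bits.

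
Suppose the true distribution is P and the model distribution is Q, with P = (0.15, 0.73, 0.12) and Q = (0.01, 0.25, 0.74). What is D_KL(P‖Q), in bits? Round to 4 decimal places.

D(P‖Q) = Σ p·log₂(p/q).
  0.15·log₂(0.15/0.01) = 0.58603
  0.73·log₂(0.73/0.25) = 1.12856
  0.12·log₂(0.12/0.74) = -0.31494
D(P‖Q) = 1.3997 bits.

1.3997 bits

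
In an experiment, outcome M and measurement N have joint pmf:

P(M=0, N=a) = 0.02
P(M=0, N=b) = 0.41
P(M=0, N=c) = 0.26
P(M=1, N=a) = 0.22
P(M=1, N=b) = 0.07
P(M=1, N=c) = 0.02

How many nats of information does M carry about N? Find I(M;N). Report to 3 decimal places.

0.279 nats

Marginals: p(M) = (0.6900, 0.3100), p(N) = (0.2400, 0.4800, 0.2800).
I(M;N) = Σ p(x,y)·ln[p(x,y)/(p(x)p(y))].
  (0,a): 0.02·ln(0.1208) = -0.0423
  (0,b): 0.41·ln(1.2379) = 0.0875
  (0,c): 0.26·ln(1.3458) = 0.0772
  (1,a): 0.22·ln(2.9570) = 0.2385
  (1,b): 0.07·ln(0.4704) = -0.0528
  (1,c): 0.02·ln(0.2304) = -0.0294
Sum = 0.279 nats.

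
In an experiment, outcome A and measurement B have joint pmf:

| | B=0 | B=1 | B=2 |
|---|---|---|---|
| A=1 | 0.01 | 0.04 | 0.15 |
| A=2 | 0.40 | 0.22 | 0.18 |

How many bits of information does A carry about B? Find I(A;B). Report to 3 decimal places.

Marginals: p(A) = (0.2000, 0.8000), p(B) = (0.4100, 0.2600, 0.3300).
I(A;B) = H(A) + H(B) − H(A,B).
H(A) = 0.7219, H(B) = 1.5605, H(A,B) = 2.1174.
I(A;B) = 0.7219 + 1.5605 − 2.1174 = 0.165 bits.

0.165 bits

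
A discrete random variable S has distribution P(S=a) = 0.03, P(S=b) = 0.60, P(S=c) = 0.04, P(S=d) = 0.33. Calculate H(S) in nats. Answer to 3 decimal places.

H(S) = −Σ p·ln p.
  −(0.03)·ln(0.03) = 0.1052
  −(0.60)·ln(0.60) = 0.3065
  −(0.04)·ln(0.04) = 0.1288
  −(0.33)·ln(0.33) = 0.3659
Sum: 0.1052 + 0.3065 + 0.1288 + 0.3659 = 0.906 nats.

0.906 nats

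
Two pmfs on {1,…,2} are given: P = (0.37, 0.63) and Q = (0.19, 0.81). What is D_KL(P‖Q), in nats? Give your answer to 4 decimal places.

D(P‖Q) = Σ p·ln(p/q).
  0.37·ln(0.37/0.19) = 0.24660
  0.63·ln(0.63/0.81) = -0.15833
D(P‖Q) = 0.0883 nats.

0.0883 nats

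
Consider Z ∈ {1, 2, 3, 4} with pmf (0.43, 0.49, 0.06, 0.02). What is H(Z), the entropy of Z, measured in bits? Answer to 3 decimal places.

H(Z) = −Σ p·log₂ p.
  −(0.43)·log₂(0.43) = 0.5236
  −(0.49)·log₂(0.49) = 0.5043
  −(0.06)·log₂(0.06) = 0.2435
  −(0.02)·log₂(0.02) = 0.1129
Sum: 0.5236 + 0.5043 + 0.2435 + 0.1129 = 1.384 bits.

1.384 bits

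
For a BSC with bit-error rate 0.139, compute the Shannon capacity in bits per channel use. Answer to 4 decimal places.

Binary symmetric channel: C = 1 − h₂(ε) where h₂ is the binary entropy function.
h₂(0.139) = −0.139·log₂0.139 − 0.861·log₂0.861 = 0.5816.
C = 1 − 0.5816 = 0.4184 bits per channel use.

0.4184 bits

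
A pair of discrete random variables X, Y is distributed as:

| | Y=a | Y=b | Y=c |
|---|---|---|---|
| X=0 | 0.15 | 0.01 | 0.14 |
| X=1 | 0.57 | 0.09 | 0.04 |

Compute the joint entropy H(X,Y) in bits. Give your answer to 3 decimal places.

1.835 bits

H(X,Y) = −Σ p(x,y)·log₂ p(x,y) over all 6 cells.
  cell (0,a): −0.15·log₂0.15 = 0.4105
  cell (0,b): −0.01·log₂0.01 = 0.0664
  cell (0,c): −0.14·log₂0.14 = 0.3971
  cell (1,a): −0.57·log₂0.57 = 0.4623
  cell (1,b): −0.09·log₂0.09 = 0.3127
  cell (1,c): −0.04·log₂0.04 = 0.1858
Sum = 1.835 bits.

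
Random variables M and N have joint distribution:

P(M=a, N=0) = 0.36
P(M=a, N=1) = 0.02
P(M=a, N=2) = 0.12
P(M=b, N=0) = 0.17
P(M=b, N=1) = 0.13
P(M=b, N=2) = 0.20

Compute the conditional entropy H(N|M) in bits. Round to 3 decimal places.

Marginals: p(M) = (0.5000, 0.5000), p(N) = (0.5300, 0.1500, 0.3200).
H(N|M) = Σ p(M) · H(N|M=·).
  M=a: p=0.5000, H(N|M=a) = 1.0211
  M=b: p=0.5000, H(N|M=b) = 1.5632
Weighted sum = 1.292 bits.

1.292 bits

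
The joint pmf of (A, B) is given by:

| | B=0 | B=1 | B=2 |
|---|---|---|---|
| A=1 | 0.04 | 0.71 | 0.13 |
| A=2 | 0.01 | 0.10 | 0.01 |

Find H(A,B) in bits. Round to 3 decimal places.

H(A,B) = −Σ p(x,y)·log₂ p(x,y) over all 6 cells.
  cell (1,0): −0.04·log₂0.04 = 0.1858
  cell (1,1): −0.71·log₂0.71 = 0.3508
  cell (1,2): −0.13·log₂0.13 = 0.3826
  cell (2,0): −0.01·log₂0.01 = 0.0664
  cell (2,1): −0.10·log₂0.10 = 0.3322
  cell (2,2): −0.01·log₂0.01 = 0.0664
Sum = 1.384 bits.

1.384 bits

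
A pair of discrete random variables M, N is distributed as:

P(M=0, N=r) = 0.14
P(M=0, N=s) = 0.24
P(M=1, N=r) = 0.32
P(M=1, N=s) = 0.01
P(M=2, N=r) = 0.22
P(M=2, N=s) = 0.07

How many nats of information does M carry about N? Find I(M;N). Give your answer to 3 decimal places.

0.172 nats

Marginals: p(M) = (0.3800, 0.3300, 0.2900), p(N) = (0.6800, 0.3200).
I(M;N) = H(M) + H(N) − H(M,N).
H(M) = 1.0925, H(N) = 0.6269, H(M,N) = 1.5477.
I(M;N) = 1.0925 + 0.6269 − 1.5477 = 0.172 nats.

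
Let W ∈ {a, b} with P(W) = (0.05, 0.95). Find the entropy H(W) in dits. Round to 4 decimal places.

0.0862 dits

H(W) = −Σ p·log₁₀ p.
  −(0.05)·log₁₀(0.05) = 0.06505
  −(0.95)·log₁₀(0.95) = 0.02116
Sum: 0.06505 + 0.02116 = 0.0862 dits.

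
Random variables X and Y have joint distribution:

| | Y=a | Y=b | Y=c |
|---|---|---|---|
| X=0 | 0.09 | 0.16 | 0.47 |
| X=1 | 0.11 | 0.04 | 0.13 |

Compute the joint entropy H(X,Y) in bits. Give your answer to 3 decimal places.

H(X,Y) = −Σ p(x,y)·log₂ p(x,y) over all 6 cells.
  cell (0,a): −0.09·log₂0.09 = 0.3127
  cell (0,b): −0.16·log₂0.16 = 0.4230
  cell (0,c): −0.47·log₂0.47 = 0.5120
  cell (1,a): −0.11·log₂0.11 = 0.3503
  cell (1,b): −0.04·log₂0.04 = 0.1858
  cell (1,c): −0.13·log₂0.13 = 0.3826
Sum = 2.166 bits.

2.166 bits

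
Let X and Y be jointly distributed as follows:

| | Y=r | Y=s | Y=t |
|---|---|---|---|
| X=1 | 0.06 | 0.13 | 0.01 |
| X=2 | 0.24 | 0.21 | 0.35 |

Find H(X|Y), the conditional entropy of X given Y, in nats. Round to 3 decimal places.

0.422 nats

Chain rule: H(X|Y) = H(X,Y) − H(Y).
Marginals: p(X) = (0.2000, 0.8000), p(Y) = (0.3000, 0.3400, 0.3600).
H(X,Y) = 1.5178 nats; H(Y) = 1.0958 nats.
H(X|Y) = 1.5178 − 1.0958 = 0.422 nats.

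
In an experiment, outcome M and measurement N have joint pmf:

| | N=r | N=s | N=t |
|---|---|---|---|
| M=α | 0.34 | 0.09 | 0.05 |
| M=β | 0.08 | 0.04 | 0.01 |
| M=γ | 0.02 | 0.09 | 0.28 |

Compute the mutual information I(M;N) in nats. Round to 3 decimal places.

Marginals: p(M) = (0.4800, 0.1300, 0.3900), p(N) = (0.4400, 0.2200, 0.3400).
I(M;N) = Σ p(x,y)·ln[p(x,y)/(p(x)p(y))].
  (α,r): 0.34·ln(1.6098) = 0.1619
  (α,s): 0.09·ln(0.8523) = -0.0144
  (α,t): 0.05·ln(0.3064) = -0.0591
  (β,r): 0.08·ln(1.3986) = 0.0268
  (β,s): 0.04·ln(1.3986) = 0.0134
  (β,t): 0.01·ln(0.2262) = -0.0149
  (γ,r): 0.02·ln(0.1166) = -0.0430
  (γ,s): 0.09·ln(1.0490) = 0.0043
  (γ,t): 0.28·ln(2.1116) = 0.2093
Sum = 0.284 nats.

0.284 nats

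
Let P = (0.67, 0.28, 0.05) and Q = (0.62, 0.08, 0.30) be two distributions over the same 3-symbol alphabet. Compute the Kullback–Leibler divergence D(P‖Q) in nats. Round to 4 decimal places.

D(P‖Q) = Σ p·ln(p/q).
  0.67·ln(0.67/0.62) = 0.05196
  0.28·ln(0.28/0.08) = 0.35077
  0.05·ln(0.05/0.30) = -0.08959
D(P‖Q) = 0.3131 nats.

0.3131 nats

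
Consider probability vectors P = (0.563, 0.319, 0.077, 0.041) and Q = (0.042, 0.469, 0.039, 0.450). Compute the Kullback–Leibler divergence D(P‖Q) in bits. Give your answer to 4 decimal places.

1.8647 bits

D(P‖Q) = Σ p·log₂(p/q).
  0.563·log₂(0.563/0.042) = 2.10825
  0.319·log₂(0.319/0.469) = -0.17737
  0.077·log₂(0.077/0.039) = 0.07557
  0.041·log₂(0.041/0.450) = -0.14171
D(P‖Q) = 1.8647 bits.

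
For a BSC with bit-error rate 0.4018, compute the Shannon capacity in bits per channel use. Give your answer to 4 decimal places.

Binary symmetric channel: C = 1 − h₂(ε) where h₂ is the binary entropy function.
h₂(0.4018) = −0.4018·log₂0.4018 − 0.5982·log₂0.5982 = 0.9720.
C = 1 − 0.9720 = 0.0280 bits per channel use.

0.0280 bits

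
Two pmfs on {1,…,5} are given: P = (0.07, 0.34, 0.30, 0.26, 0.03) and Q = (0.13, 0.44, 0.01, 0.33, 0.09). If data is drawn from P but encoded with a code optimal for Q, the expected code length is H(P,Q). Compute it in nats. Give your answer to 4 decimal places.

H(P,Q) = −Σ p·ln q.
  −0.07·ln(0.13) = 0.14282
  −0.34·ln(0.44) = 0.27913
  −0.30·ln(0.01) = 1.38155
  −0.26·ln(0.33) = 0.28825
  −0.03·ln(0.09) = 0.07224
H(P,Q) = 2.1640 nats.

2.1640 nats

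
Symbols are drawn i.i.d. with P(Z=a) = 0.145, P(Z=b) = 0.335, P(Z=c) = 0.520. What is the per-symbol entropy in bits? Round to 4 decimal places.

1.4231 bits

H(Z) = −Σ p·log₂ p.
  −(0.145)·log₂(0.145) = 0.40395
  −(0.335)·log₂(0.335) = 0.52855
  −(0.520)·log₂(0.520) = 0.49058
Sum: 0.40395 + 0.52855 + 0.49058 = 1.4231 bits.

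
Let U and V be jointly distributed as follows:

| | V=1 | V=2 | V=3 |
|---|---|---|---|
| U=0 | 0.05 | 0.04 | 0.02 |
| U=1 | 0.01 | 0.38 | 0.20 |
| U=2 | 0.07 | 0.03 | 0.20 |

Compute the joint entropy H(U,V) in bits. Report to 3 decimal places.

H(U,V) = −Σ p(x,y)·log₂ p(x,y) over all 9 cells.
  cell (0,1): −0.05·log₂0.05 = 0.2161
  cell (0,2): −0.04·log₂0.04 = 0.1858
  cell (0,3): −0.02·log₂0.02 = 0.1129
  cell (1,1): −0.01·log₂0.01 = 0.0664
  cell (1,2): −0.38·log₂0.38 = 0.5305
  cell (1,3): −0.20·log₂0.20 = 0.4644
  cell (2,1): −0.07·log₂0.07 = 0.2686
  cell (2,2): −0.03·log₂0.03 = 0.1518
  cell (2,3): −0.20·log₂0.20 = 0.4644
Sum = 2.461 bits.

2.461 bits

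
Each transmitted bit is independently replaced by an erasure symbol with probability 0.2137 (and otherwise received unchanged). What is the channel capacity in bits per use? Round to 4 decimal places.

0.7863 bits

Binary erasure channel: capacity C = 1 − ε.
C = 1 − 0.2137 = 0.7863 bits per channel use.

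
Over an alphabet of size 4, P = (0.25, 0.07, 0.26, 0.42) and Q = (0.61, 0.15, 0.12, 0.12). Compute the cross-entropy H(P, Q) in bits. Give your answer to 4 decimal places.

2.4499 bits

H(P,Q) = −Σ p·log₂ q.
  −0.25·log₂(0.61) = 0.17828
  −0.07·log₂(0.15) = 0.19159
  −0.26·log₂(0.12) = 0.79531
  −0.42·log₂(0.12) = 1.28474
H(P,Q) = 2.4499 bits.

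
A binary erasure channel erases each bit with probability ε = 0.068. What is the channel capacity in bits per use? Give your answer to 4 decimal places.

Binary erasure channel: capacity C = 1 − ε.
C = 1 − 0.068 = 0.9320 bits per channel use.

0.9320 bits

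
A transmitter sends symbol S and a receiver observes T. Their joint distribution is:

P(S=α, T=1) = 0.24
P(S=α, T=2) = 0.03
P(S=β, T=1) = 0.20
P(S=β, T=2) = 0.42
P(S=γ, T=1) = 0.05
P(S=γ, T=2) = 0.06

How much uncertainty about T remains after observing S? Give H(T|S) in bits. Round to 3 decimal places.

Marginals: p(S) = (0.2700, 0.6200, 0.1100), p(T) = (0.4900, 0.5100).
H(T|S) = Σ p(S) · H(T|S=·).
  S=α: p=0.2700, H(T|S=α) = 0.5033
  S=β: p=0.6200, H(T|S=β) = 0.9072
  S=γ: p=0.1100, H(T|S=γ) = 0.9940
Weighted sum = 0.808 bits.

0.808 bits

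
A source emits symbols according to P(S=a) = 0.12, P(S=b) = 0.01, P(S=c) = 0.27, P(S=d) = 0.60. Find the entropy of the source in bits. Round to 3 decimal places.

H(S) = −Σ p·log₂ p.
  −(0.12)·log₂(0.12) = 0.3671
  −(0.01)·log₂(0.01) = 0.0664
  −(0.27)·log₂(0.27) = 0.5100
  −(0.60)·log₂(0.60) = 0.4422
Sum: 0.3671 + 0.0664 + 0.5100 + 0.4422 = 1.386 bits.

1.386 bits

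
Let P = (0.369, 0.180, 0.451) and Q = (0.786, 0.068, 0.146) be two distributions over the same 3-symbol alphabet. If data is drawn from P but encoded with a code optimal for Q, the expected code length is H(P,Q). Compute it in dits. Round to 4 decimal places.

0.6256 dits

H(P,Q) = −Σ p·log₁₀ q.
  −0.369·log₁₀(0.786) = 0.03859
  −0.180·log₁₀(0.068) = 0.21015
  −0.451·log₁₀(0.146) = 0.37688
H(P,Q) = 0.6256 dits.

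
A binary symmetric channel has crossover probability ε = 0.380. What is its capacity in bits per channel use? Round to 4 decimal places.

Binary symmetric channel: C = 1 − h₂(ε) where h₂ is the binary entropy function.
h₂(0.380) = −0.380·log₂0.380 − 0.620·log₂0.620 = 0.9580.
C = 1 − 0.9580 = 0.0420 bits per channel use.

0.0420 bits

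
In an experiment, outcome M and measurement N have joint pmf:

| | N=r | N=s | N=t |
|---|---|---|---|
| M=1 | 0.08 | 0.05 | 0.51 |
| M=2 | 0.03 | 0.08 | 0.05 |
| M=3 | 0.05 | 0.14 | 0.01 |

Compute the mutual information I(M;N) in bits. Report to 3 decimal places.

0.353 bits

Marginals: p(M) = (0.6400, 0.1600, 0.2000), p(N) = (0.1600, 0.2700, 0.5700).
I(M;N) = H(M) + H(N) − H(M,N).
H(M) = 1.2995, H(N) = 1.3953, H(M,N) = 2.3421.
I(M;N) = 1.2995 + 1.3953 − 2.3421 = 0.353 bits.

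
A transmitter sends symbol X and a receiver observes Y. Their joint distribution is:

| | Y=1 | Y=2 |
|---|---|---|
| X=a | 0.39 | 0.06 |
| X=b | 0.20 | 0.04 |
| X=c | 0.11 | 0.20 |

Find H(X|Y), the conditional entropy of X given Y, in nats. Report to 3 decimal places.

Marginals: p(X) = (0.4500, 0.2400, 0.3100), p(Y) = (0.7000, 0.3000).
H(X|Y) = Σ p(Y) · H(X|Y=·).
  Y=1: p=0.7000, H(X|Y=1) = 0.9746
  Y=2: p=0.3000, H(X|Y=2) = 0.8609
Weighted sum = 0.940 nats.

0.940 nats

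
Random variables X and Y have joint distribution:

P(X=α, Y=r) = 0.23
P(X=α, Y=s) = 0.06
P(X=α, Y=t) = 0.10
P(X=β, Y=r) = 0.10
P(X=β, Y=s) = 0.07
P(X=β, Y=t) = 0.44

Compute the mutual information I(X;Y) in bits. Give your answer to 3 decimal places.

Marginals: p(X) = (0.3900, 0.6100), p(Y) = (0.3300, 0.1300, 0.5400).
I(X;Y) = H(X) + H(Y) − H(X,Y).
H(X) = 0.9648, H(Y) = 1.3905, H(X,Y) = 2.1853.
I(X;Y) = 0.9648 + 1.3905 − 2.1853 = 0.170 bits.

0.170 bits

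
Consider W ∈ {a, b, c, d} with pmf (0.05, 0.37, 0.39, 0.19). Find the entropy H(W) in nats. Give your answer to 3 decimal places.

H(W) = −Σ p·ln p.
  −(0.05)·ln(0.05) = 0.1498
  −(0.37)·ln(0.37) = 0.3679
  −(0.39)·ln(0.39) = 0.3672
  −(0.19)·ln(0.19) = 0.3155
Sum: 0.1498 + 0.3679 + 0.3672 + 0.3155 = 1.200 nats.

1.200 nats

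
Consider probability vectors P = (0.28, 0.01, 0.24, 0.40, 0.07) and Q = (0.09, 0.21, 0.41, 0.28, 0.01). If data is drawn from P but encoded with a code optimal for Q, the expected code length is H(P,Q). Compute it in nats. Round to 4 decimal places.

1.7354 nats

H(P,Q) = −Σ p·ln q.
  −0.28·ln(0.09) = 0.67422
  −0.01·ln(0.21) = 0.01561
  −0.24·ln(0.41) = 0.21398
  −0.40·ln(0.28) = 0.50919
  −0.07·ln(0.01) = 0.32236
H(P,Q) = 1.7354 nats.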